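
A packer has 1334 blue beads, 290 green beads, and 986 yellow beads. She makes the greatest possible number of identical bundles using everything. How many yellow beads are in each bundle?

17

Number of bundles = gcd(1334, 290, 986).
1334 = 2 × 23 × 29
290 = 2 × 5 × 29
986 = 2 × 17 × 29
gcd(1334, 290, 986) = 2 × 29 = 58.
yellow beads per bundle = 986 / 58 = 17.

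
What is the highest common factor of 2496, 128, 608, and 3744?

32

2496 = 2^6 × 3 × 13
128 = 2^7
608 = 2^5 × 19
3744 = 2^5 × 3^2 × 13
gcd(2496, 128, 608, 3744) = 2^5 = 32.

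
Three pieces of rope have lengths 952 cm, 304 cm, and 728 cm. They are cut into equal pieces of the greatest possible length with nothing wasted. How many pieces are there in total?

248

Piece length = gcd(952, 304, 728).
952 = 2^3 × 7 × 17
304 = 2^4 × 19
728 = 2^3 × 7 × 13
gcd(952, 304, 728) = 2^3 = 8.
Total pieces = 952/8 + 304/8 + 728/8 = 119 + 38 + 91 = 248.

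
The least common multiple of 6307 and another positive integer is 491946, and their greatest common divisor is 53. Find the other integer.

4134

gcd × lcm = product of the two integers, so the other integer is (53 × 491946) / 6307 = 4134.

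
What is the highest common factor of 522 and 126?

522 = 2 × 3^2 × 29
126 = 2 × 3^2 × 7
gcd(522, 126) = 2 × 3^2 = 18.

18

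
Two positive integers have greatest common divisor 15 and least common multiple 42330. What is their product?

634950

For any two positive integers, gcd × lcm = product = 15 × 42330 = 634950.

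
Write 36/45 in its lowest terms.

4/5

36 = 2^2 × 3^2
45 = 3^2 × 5
gcd(36, 45) = 3^2 = 9.
Divide numerator and denominator by 9: 36/45 = 4/5.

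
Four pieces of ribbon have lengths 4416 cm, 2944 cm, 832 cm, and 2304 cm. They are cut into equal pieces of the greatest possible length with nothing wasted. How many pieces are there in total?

Piece length = gcd(4416, 2944, 832, 2304).
4416 = 2^6 × 3 × 23
2944 = 2^7 × 23
832 = 2^6 × 13
2304 = 2^8 × 3^2
gcd(4416, 2944, 832, 2304) = 2^6 = 64.
Total pieces = 4416/64 + 2944/64 + 832/64 + 2304/64 = 69 + 46 + 13 + 36 = 164.

164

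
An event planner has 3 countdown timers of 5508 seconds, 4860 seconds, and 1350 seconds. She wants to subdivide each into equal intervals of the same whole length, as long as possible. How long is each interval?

54 seconds

The interval must divide each timer length; the longest such is the gcd.
5508 = 2^2 × 3^4 × 17
4860 = 2^2 × 3^5 × 5
1350 = 2 × 3^3 × 5^2
gcd(5508, 4860, 1350) = 2 × 3^3 = 54.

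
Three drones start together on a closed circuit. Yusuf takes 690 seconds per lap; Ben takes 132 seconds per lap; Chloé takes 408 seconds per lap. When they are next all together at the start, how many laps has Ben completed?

3910 laps

They are all back at their starting positions together after one LCM of the periods.
690 = 2 × 3 × 5 × 23
132 = 2^2 × 3 × 11
408 = 2^3 × 3 × 17
LCM(690, 132, 408) = 2^3 × 3 × 5 × 11 × 17 × 23 = 516120.
Laps for period 132: 516120 / 132 = 3910.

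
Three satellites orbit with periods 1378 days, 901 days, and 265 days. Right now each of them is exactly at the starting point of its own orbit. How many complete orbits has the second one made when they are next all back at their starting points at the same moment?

They are all back at their starting positions together after one LCM of the periods.
1378 = 2 × 13 × 53
901 = 17 × 53
265 = 5 × 53
LCM(1378, 901, 265) = 2 × 5 × 13 × 17 × 53 = 117130.
Orbits for period 901: 117130 / 901 = 130.

130 orbits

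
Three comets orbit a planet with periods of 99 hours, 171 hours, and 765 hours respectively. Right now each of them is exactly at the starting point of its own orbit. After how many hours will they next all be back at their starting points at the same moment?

The first simultaneous occurrence is after LCM of the individual periods.
99 = 3^2 × 11
171 = 3^2 × 19
765 = 3^2 × 5 × 17
LCM(99, 171, 765) = 3^2 × 5 × 11 × 17 × 19 = 159885.

159885 hours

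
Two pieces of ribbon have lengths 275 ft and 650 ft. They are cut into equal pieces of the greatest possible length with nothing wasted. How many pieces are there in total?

Piece length = gcd(275, 650).
275 = 5^2 × 11
650 = 2 × 5^2 × 13
gcd(275, 650) = 5^2 = 25.
Total pieces = 275/25 + 650/25 = 11 + 26 = 37.

37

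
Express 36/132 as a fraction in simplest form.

3/11

36 = 2^2 × 3^2
132 = 2^2 × 3 × 11
gcd(36, 132) = 2^2 × 3 = 12.
Divide numerator and denominator by 12: 36/132 = 3/11.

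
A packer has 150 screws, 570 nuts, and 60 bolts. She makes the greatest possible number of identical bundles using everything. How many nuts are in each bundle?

19

Number of bundles = gcd(150, 570, 60).
150 = 2 × 3 × 5^2
570 = 2 × 3 × 5 × 19
60 = 2^2 × 3 × 5
gcd(150, 570, 60) = 2 × 3 × 5 = 30.
nuts per bundle = 570 / 30 = 19.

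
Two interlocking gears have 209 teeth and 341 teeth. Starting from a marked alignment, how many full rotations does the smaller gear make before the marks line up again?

31 rotations

They are all back at their starting positions together after one LCM of the periods.
209 = 11 × 19
341 = 11 × 31
LCM(209, 341) = 11 × 19 × 31 = 6479.
Rotations for period 209: 6479 / 209 = 31.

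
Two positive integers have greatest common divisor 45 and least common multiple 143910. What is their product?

For any two positive integers, gcd × lcm = product = 45 × 143910 = 6475950.

6475950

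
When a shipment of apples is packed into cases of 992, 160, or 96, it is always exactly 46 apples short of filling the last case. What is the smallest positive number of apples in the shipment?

14834

Being 46 short of a full case of size k means N ≡ −46 (mod k), i.e. N + 46 is a multiple of each size.
992 = 2^5 × 31
160 = 2^5 × 5
96 = 2^5 × 3
LCM(992, 160, 96) = 2^5 × 3 × 5 × 31 = 14880.
Smallest positive N is 14880 − 46 = 14834.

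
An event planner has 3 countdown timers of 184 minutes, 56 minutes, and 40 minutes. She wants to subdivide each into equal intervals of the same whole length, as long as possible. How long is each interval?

The interval must divide each timer length; the longest such is the gcd.
184 = 2^3 × 23
56 = 2^3 × 7
40 = 2^3 × 5
gcd(184, 56, 40) = 2^3 = 8.

8 minutes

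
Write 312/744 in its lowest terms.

13/31

312 = 2^3 × 3 × 13
744 = 2^3 × 3 × 31
gcd(312, 744) = 2^3 × 3 = 24.
Divide numerator and denominator by 24: 312/744 = 13/31.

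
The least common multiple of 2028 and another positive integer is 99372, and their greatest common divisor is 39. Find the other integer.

1911

gcd × lcm = product of the two integers, so the other integer is (39 × 99372) / 2028 = 1911.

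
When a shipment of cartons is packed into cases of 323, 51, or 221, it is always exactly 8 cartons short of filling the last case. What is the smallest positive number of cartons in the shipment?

Being 8 short of a full case of size k means N ≡ −8 (mod k), i.e. N + 8 is a multiple of each size.
323 = 17 × 19
51 = 3 × 17
221 = 13 × 17
LCM(323, 51, 221) = 3 × 13 × 17 × 19 = 12597.
Smallest positive N is 12597 − 8 = 12589.

12589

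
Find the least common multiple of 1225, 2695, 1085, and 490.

835450

1225 = 5^2 × 7^2
2695 = 5 × 7^2 × 11
1085 = 5 × 7 × 31
490 = 2 × 5 × 7^2
LCM(1225, 2695, 1085, 490) = 2 × 5^2 × 7^2 × 11 × 31 = 835450.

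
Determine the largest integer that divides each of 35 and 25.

35 = 5 × 7
25 = 5^2
gcd(35, 25) = 5.

5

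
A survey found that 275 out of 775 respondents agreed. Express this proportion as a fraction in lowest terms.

275 = 5^2 × 11
775 = 5^2 × 31
gcd(275, 775) = 5^2 = 25.
Divide numerator and denominator by 25: 275/775 = 11/31.

11/31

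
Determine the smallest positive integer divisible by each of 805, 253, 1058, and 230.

805 = 5 × 7 × 23
253 = 11 × 23
1058 = 2 × 23^2
230 = 2 × 5 × 23
LCM(805, 253, 1058, 230) = 2 × 5 × 7 × 11 × 23^2 = 407330.

407330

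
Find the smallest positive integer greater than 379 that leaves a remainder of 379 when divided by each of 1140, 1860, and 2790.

106399

N − 379 must be a common multiple of 1140, 1860, and 2790.
1140 = 2^2 × 3 × 5 × 19
1860 = 2^2 × 3 × 5 × 31
2790 = 2 × 3^2 × 5 × 31
LCM(1140, 1860, 2790) = 2^2 × 3^2 × 5 × 19 × 31 = 106020.
Smallest N > 379 is LCM + 379 = 106020 + 379 = 106399.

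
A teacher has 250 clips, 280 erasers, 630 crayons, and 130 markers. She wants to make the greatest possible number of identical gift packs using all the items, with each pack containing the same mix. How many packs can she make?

The pack count must divide each quantity, so the greatest is gcd(250, 280, 630, 130).
250 = 2 × 5^3
280 = 2^3 × 5 × 7
630 = 2 × 3^2 × 5 × 7
130 = 2 × 5 × 13
gcd(250, 280, 630, 130) = 2 × 5 = 10.

10 packs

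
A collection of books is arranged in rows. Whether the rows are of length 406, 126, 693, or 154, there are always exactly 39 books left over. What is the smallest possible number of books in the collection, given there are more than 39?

N − 39 must be a common multiple of 406, 126, 693, and 154.
406 = 2 × 7 × 29
126 = 2 × 3^2 × 7
693 = 3^2 × 7 × 11
154 = 2 × 7 × 11
LCM(406, 126, 693, 154) = 2 × 3^2 × 7 × 11 × 29 = 40194.
Smallest N > 39 is LCM + 39 = 40194 + 39 = 40233.

40233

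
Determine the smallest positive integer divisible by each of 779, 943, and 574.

250838

779 = 19 × 41
943 = 23 × 41
574 = 2 × 7 × 41
LCM(779, 943, 574) = 2 × 7 × 19 × 23 × 41 = 250838.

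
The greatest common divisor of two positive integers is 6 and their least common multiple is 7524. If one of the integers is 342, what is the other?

For two integers, gcd × lcm = product, so the other is (6 × 7524) / 342 = 45144 / 342 = 132.

132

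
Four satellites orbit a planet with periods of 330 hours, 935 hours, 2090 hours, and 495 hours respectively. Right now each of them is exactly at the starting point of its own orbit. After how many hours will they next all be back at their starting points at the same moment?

319770 hours

We need the least common multiple of the intervals.
330 = 2 × 3 × 5 × 11
935 = 5 × 11 × 17
2090 = 2 × 5 × 11 × 19
495 = 3^2 × 5 × 11
LCM(330, 935, 2090, 495) = 2 × 3^2 × 5 × 11 × 17 × 19 = 319770.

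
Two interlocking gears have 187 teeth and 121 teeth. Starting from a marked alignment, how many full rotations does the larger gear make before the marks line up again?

The first common completion time is the LCM of the periods.
187 = 11 × 17
121 = 11^2
LCM(187, 121) = 11^2 × 17 = 2057.
Rotations for period 187: 2057 / 187 = 11.

11 rotations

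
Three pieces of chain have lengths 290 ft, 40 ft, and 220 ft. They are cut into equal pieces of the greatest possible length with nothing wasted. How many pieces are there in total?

55

Piece length = gcd(290, 40, 220).
290 = 2 × 5 × 29
40 = 2^3 × 5
220 = 2^2 × 5 × 11
gcd(290, 40, 220) = 2 × 5 = 10.
Total pieces = 290/10 + 40/10 + 220/10 = 29 + 4 + 22 = 55.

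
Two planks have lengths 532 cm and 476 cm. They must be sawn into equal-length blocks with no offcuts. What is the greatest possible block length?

28 cm

The block length must divide every plank, so the greatest is gcd(532, 476).
532 = 2^2 × 7 × 19
476 = 2^2 × 7 × 17
gcd(532, 476) = 2^2 × 7 = 28.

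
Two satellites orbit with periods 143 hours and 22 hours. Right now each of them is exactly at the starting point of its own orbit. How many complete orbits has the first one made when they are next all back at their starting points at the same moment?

All finish a whole number of cycles simultaneously at t = LCM of the periods.
143 = 11 × 13
22 = 2 × 11
LCM(143, 22) = 2 × 11 × 13 = 286.
Orbits for period 143: 286 / 143 = 2.

2 orbits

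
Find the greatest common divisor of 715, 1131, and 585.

715 = 5 × 11 × 13
1131 = 3 × 13 × 29
585 = 3^2 × 5 × 13
gcd(715, 1131, 585) = 13.

13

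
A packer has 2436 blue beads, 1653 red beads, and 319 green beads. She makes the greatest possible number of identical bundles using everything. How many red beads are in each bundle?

Number of bundles = gcd(2436, 1653, 319).
2436 = 2^2 × 3 × 7 × 29
1653 = 3 × 19 × 29
319 = 11 × 29
gcd(2436, 1653, 319) = 29.
red beads per bundle = 1653 / 29 = 57.

57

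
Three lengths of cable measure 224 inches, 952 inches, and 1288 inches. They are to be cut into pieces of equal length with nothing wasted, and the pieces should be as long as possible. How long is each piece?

Each piece length must divide every original length, so the longest possible is gcd(224, 952, 1288).
224 = 2^5 × 7
952 = 2^3 × 7 × 17
1288 = 2^3 × 7 × 23
gcd(224, 952, 1288) = 2^3 × 7 = 56.

56 inches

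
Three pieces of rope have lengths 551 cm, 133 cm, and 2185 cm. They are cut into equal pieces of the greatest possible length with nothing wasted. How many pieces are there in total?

Piece length = gcd(551, 133, 2185).
551 = 19 × 29
133 = 7 × 19
2185 = 5 × 19 × 23
gcd(551, 133, 2185) = 19.
Total pieces = 551/19 + 133/19 + 2185/19 = 29 + 7 + 115 = 151.

151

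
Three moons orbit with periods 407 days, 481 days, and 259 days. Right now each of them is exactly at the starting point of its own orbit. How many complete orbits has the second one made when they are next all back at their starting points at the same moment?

77 orbits

They are all back at their starting positions together after one LCM of the periods.
407 = 11 × 37
481 = 13 × 37
259 = 7 × 37
LCM(407, 481, 259) = 7 × 11 × 13 × 37 = 37037.
Orbits for period 481: 37037 / 481 = 77.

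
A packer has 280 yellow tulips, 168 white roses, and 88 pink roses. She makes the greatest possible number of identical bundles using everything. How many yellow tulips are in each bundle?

Number of bundles = gcd(280, 168, 88).
280 = 2^3 × 5 × 7
168 = 2^3 × 3 × 7
88 = 2^3 × 11
gcd(280, 168, 88) = 2^3 = 8.
yellow tulips per bundle = 280 / 8 = 35.

35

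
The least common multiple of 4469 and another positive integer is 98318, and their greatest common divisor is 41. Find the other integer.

gcd × lcm = product of the two integers, so the other integer is (41 × 98318) / 4469 = 902.

902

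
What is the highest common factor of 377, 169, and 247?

13

377 = 13 × 29
169 = 13^2
247 = 13 × 19
gcd(377, 169, 247) = 13.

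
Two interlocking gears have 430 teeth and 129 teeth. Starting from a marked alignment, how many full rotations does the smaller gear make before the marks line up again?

All finish a whole number of cycles simultaneously at t = LCM of the periods.
430 = 2 × 5 × 43
129 = 3 × 43
LCM(430, 129) = 2 × 3 × 5 × 43 = 1290.
Rotations for period 129: 1290 / 129 = 10.

10 rotations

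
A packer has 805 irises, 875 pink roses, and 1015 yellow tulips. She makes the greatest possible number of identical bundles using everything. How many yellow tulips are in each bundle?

29

Number of bundles = gcd(805, 875, 1015).
805 = 5 × 7 × 23
875 = 5^3 × 7
1015 = 5 × 7 × 29
gcd(805, 875, 1015) = 5 × 7 = 35.
yellow tulips per bundle = 1015 / 35 = 29.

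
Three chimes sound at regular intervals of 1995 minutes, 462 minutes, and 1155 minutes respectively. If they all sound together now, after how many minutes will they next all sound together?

We need the least common multiple of the intervals.
1995 = 3 × 5 × 7 × 19
462 = 2 × 3 × 7 × 11
1155 = 3 × 5 × 7 × 11
LCM(1995, 462, 1155) = 2 × 3 × 5 × 7 × 11 × 19 = 43890.

43890 minutes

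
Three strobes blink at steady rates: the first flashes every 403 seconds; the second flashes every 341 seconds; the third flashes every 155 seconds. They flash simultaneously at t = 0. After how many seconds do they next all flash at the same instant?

22165 seconds

They coincide at every common multiple of the periods; the first is the LCM.
403 = 13 × 31
341 = 11 × 31
155 = 5 × 31
LCM(403, 341, 155) = 5 × 11 × 13 × 31 = 22165.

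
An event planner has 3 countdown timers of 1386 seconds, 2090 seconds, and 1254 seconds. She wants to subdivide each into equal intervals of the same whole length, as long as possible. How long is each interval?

The interval must divide each timer length; the longest such is the gcd.
1386 = 2 × 3^2 × 7 × 11
2090 = 2 × 5 × 11 × 19
1254 = 2 × 3 × 11 × 19
gcd(1386, 2090, 1254) = 2 × 11 = 22.

22 seconds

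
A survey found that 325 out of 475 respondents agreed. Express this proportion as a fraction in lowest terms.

13/19

325 = 5^2 × 13
475 = 5^2 × 19
gcd(325, 475) = 5^2 = 25.
Divide numerator and denominator by 25: 325/475 = 13/19.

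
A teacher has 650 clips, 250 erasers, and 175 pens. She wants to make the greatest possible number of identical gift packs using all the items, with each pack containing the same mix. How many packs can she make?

25 packs

The pack count must divide each quantity, so the greatest is gcd(650, 250, 175).
650 = 2 × 5^2 × 13
250 = 2 × 5^3
175 = 5^2 × 7
gcd(650, 250, 175) = 5^2 = 25.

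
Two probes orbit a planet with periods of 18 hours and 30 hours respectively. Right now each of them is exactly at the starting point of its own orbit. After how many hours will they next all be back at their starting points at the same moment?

90 hours

They coincide at every common multiple of the periods; the first is the LCM.
18 = 2 × 3^2
30 = 2 × 3 × 5
LCM(18, 30) = 2 × 3^2 × 5 = 90.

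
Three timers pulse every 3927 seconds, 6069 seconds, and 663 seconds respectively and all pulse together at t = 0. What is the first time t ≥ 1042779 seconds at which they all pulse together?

Joint pulses occur at multiples of LCM(3927, 6069, 663).
3927 = 3 × 7 × 11 × 17
6069 = 3 × 7 × 17^2
663 = 3 × 13 × 17
LCM(3927, 6069, 663) = 3 × 7 × 11 × 13 × 17^2 = 867867.
Smallest multiple of 867867 that is ≥ 1042779: ⌈1042779/867867⌉ × 867867 = 2 × 867867 = 1735734.

1735734 seconds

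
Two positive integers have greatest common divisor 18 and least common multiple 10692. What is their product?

192456

For any two positive integers, gcd × lcm = product = 18 × 10692 = 192456.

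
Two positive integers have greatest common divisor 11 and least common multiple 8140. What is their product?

89540

For any two positive integers, gcd × lcm = product = 11 × 8140 = 89540.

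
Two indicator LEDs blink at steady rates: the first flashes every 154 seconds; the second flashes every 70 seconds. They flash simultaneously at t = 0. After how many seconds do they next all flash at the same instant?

770 seconds

The first simultaneous occurrence is after LCM of the individual periods.
154 = 2 × 7 × 11
70 = 2 × 5 × 7
LCM(154, 70) = 2 × 5 × 7 × 11 = 770.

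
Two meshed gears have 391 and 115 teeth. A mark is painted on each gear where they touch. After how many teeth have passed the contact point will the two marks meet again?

1955 teeth

We need the least common multiple of the intervals.
391 = 17 × 23
115 = 5 × 23
LCM(391, 115) = 5 × 17 × 23 = 1955.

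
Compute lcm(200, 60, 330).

6600

200 = 2^3 × 5^2
60 = 2^2 × 3 × 5
330 = 2 × 3 × 5 × 11
LCM(200, 60, 330) = 2^3 × 3 × 5^2 × 11 = 6600.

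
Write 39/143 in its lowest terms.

3/11

39 = 3 × 13
143 = 11 × 13
gcd(39, 143) = 13.
Divide numerator and denominator by 13: 39/143 = 3/11.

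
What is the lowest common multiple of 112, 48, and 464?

9744

112 = 2^4 × 7
48 = 2^4 × 3
464 = 2^4 × 29
LCM(112, 48, 464) = 2^4 × 3 × 7 × 29 = 9744.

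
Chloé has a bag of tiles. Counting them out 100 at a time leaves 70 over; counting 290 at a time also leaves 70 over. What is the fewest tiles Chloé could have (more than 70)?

2970

N − 70 must be a common multiple of 100 and 290.
100 = 2^2 × 5^2
290 = 2 × 5 × 29
LCM(100, 290) = 2^2 × 5^2 × 29 = 2900.
Smallest N > 70 is LCM + 70 = 2900 + 70 = 2970.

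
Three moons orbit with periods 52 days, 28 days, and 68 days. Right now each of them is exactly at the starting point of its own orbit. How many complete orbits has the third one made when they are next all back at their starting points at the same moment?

91 orbits

All finish a whole number of cycles simultaneously at t = LCM of the periods.
52 = 2^2 × 13
28 = 2^2 × 7
68 = 2^2 × 17
LCM(52, 28, 68) = 2^2 × 7 × 13 × 17 = 6188.
Orbits for period 68: 6188 / 68 = 91.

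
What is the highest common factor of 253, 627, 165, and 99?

11

253 = 11 × 23
627 = 3 × 11 × 19
165 = 3 × 5 × 11
99 = 3^2 × 11
gcd(253, 627, 165, 99) = 11.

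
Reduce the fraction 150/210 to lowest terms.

150 = 2 × 3 × 5^2
210 = 2 × 3 × 5 × 7
gcd(150, 210) = 2 × 3 × 5 = 30.
Divide numerator and denominator by 30: 150/210 = 5/7.

5/7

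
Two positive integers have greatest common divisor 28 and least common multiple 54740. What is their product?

1532720

For any two positive integers, gcd × lcm = product = 28 × 54740 = 1532720.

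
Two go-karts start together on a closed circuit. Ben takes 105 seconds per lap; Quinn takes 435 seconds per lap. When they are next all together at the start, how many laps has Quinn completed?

7 laps

They are all back at their starting positions together after one LCM of the periods.
105 = 3 × 5 × 7
435 = 3 × 5 × 29
LCM(105, 435) = 3 × 5 × 7 × 29 = 3045.
Laps for period 435: 3045 / 435 = 7.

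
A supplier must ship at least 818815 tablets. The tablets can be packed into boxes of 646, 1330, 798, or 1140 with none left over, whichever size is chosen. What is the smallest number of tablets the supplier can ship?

949620

The number of tablets must be a common multiple of 646, 1330, 798, and 1140, so a multiple of their LCM.
646 = 2 × 17 × 19
1330 = 2 × 5 × 7 × 19
798 = 2 × 3 × 7 × 19
1140 = 2^2 × 3 × 5 × 19
LCM(646, 1330, 798, 1140) = 2^2 × 3 × 5 × 7 × 17 × 19 = 135660.
Smallest multiple of 135660 that is ≥ 818815: ⌈818815/135660⌉ × 135660 = 7 × 135660 = 949620.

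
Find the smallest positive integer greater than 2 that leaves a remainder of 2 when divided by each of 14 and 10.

72

N − 2 must be a common multiple of 14 and 10.
14 = 2 × 7
10 = 2 × 5
LCM(14, 10) = 2 × 5 × 7 = 70.
Smallest N > 2 is LCM + 2 = 70 + 2 = 72.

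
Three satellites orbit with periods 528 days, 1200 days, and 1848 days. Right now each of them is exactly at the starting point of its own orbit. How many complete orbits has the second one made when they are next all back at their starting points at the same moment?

All finish a whole number of cycles simultaneously at t = LCM of the periods.
528 = 2^4 × 3 × 11
1200 = 2^4 × 3 × 5^2
1848 = 2^3 × 3 × 7 × 11
LCM(528, 1200, 1848) = 2^4 × 3 × 5^2 × 7 × 11 = 92400.
Orbits for period 1200: 92400 / 1200 = 77.

77 orbits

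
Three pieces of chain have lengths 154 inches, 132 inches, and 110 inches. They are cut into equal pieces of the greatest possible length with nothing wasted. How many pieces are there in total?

Piece length = gcd(154, 132, 110).
154 = 2 × 7 × 11
132 = 2^2 × 3 × 11
110 = 2 × 5 × 11
gcd(154, 132, 110) = 2 × 11 = 22.
Total pieces = 154/22 + 132/22 + 110/22 = 7 + 6 + 5 = 18.

18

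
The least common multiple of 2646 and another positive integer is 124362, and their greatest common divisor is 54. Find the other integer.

gcd × lcm = product of the two integers, so the other integer is (54 × 124362) / 2646 = 2538.

2538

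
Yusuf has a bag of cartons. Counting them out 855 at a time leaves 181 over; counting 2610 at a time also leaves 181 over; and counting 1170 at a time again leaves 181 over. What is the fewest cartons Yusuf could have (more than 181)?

644851

N − 181 must be a common multiple of 855, 2610, and 1170.
855 = 3^2 × 5 × 19
2610 = 2 × 3^2 × 5 × 29
1170 = 2 × 3^2 × 5 × 13
LCM(855, 2610, 1170) = 2 × 3^2 × 5 × 13 × 19 × 29 = 644670.
Smallest N > 181 is LCM + 181 = 644670 + 181 = 644851.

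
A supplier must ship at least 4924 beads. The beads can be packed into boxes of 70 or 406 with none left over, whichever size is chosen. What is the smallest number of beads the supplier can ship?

The number of beads must be a common multiple of 70 and 406, so a multiple of their LCM.
70 = 2 × 5 × 7
406 = 2 × 7 × 29
LCM(70, 406) = 2 × 5 × 7 × 29 = 2030.
Smallest multiple of 2030 that is ≥ 4924: ⌈4924/2030⌉ × 2030 = 3 × 2030 = 6090.

6090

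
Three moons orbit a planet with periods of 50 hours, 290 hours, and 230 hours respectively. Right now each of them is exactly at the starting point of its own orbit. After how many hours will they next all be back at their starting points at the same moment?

We need the least common multiple of the intervals.
50 = 2 × 5^2
290 = 2 × 5 × 29
230 = 2 × 5 × 23
LCM(50, 290, 230) = 2 × 5^2 × 23 × 29 = 33350.

33350 hours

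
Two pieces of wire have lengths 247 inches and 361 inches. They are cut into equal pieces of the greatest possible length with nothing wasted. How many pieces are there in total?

32

Piece length = gcd(247, 361).
247 = 13 × 19
361 = 19^2
gcd(247, 361) = 19.
Total pieces = 247/19 + 361/19 = 13 + 19 = 32.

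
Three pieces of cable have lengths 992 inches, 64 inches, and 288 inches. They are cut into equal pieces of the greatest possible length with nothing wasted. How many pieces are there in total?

Piece length = gcd(992, 64, 288).
992 = 2^5 × 31
64 = 2^6
288 = 2^5 × 3^2
gcd(992, 64, 288) = 2^5 = 32.
Total pieces = 992/32 + 64/32 + 288/32 = 31 + 2 + 9 = 42.

42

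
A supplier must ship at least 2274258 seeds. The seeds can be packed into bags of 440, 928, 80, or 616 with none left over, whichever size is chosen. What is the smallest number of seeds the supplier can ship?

The number of seeds must be a common multiple of 440, 928, 80, and 616, so a multiple of their LCM.
440 = 2^3 × 5 × 11
928 = 2^5 × 29
80 = 2^4 × 5
616 = 2^3 × 7 × 11
LCM(440, 928, 80, 616) = 2^5 × 5 × 7 × 11 × 29 = 357280.
Smallest multiple of 357280 that is ≥ 2274258: ⌈2274258/357280⌉ × 357280 = 7 × 357280 = 2500960.

2500960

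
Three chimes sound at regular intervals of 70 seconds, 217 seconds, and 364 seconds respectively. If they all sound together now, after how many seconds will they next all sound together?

56420 seconds

We need the least common multiple of the intervals.
70 = 2 × 5 × 7
217 = 7 × 31
364 = 2^2 × 7 × 13
LCM(70, 217, 364) = 2^2 × 5 × 7 × 13 × 31 = 56420.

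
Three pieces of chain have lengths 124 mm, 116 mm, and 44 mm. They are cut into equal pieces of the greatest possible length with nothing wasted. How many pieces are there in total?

Piece length = gcd(124, 116, 44).
124 = 2^2 × 31
116 = 2^2 × 29
44 = 2^2 × 11
gcd(124, 116, 44) = 2^2 = 4.
Total pieces = 124/4 + 116/4 + 44/4 = 31 + 29 + 11 = 71.

71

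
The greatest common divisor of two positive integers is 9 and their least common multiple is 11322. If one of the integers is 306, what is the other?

333

For two integers, gcd × lcm = product, so the other is (9 × 11322) / 306 = 101898 / 306 = 333.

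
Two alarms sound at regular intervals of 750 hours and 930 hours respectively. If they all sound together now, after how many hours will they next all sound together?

23250 hours

They coincide at every common multiple of the periods; the first is the LCM.
750 = 2 × 3 × 5^3
930 = 2 × 3 × 5 × 31
LCM(750, 930) = 2 × 3 × 5^3 × 31 = 23250.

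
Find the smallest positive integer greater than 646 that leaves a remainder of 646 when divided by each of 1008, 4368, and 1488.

406870

N − 646 must be a common multiple of 1008, 4368, and 1488.
1008 = 2^4 × 3^2 × 7
4368 = 2^4 × 3 × 7 × 13
1488 = 2^4 × 3 × 31
LCM(1008, 4368, 1488) = 2^4 × 3^2 × 7 × 13 × 31 = 406224.
Smallest N > 646 is LCM + 646 = 406224 + 646 = 406870.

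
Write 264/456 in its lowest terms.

264 = 2^3 × 3 × 11
456 = 2^3 × 3 × 19
gcd(264, 456) = 2^3 × 3 = 24.
Divide numerator and denominator by 24: 264/456 = 11/19.

11/19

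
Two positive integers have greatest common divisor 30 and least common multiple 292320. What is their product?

8769600

For any two positive integers, gcd × lcm = product = 30 × 292320 = 8769600.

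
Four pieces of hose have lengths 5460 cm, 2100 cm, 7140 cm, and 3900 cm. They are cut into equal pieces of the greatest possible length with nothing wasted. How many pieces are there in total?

Piece length = gcd(5460, 2100, 7140, 3900).
5460 = 2^2 × 3 × 5 × 7 × 13
2100 = 2^2 × 3 × 5^2 × 7
7140 = 2^2 × 3 × 5 × 7 × 17
3900 = 2^2 × 3 × 5^2 × 13
gcd(5460, 2100, 7140, 3900) = 2^2 × 3 × 5 = 60.
Total pieces = 5460/60 + 2100/60 + 7140/60 + 3900/60 = 91 + 35 + 119 + 65 = 310.

310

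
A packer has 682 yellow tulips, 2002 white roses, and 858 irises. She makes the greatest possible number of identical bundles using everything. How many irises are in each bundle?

Number of bundles = gcd(682, 2002, 858).
682 = 2 × 11 × 31
2002 = 2 × 7 × 11 × 13
858 = 2 × 3 × 11 × 13
gcd(682, 2002, 858) = 2 × 11 = 22.
irises per bundle = 858 / 22 = 39.

39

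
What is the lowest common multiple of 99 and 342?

3762

99 = 3^2 × 11
342 = 2 × 3^2 × 19
LCM(99, 342) = 2 × 3^2 × 11 × 19 = 3762.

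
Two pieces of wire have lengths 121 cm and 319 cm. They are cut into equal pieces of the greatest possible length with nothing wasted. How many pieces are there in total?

40

Piece length = gcd(121, 319).
121 = 11^2
319 = 11 × 29
gcd(121, 319) = 11.
Total pieces = 121/11 + 319/11 = 11 + 29 = 40.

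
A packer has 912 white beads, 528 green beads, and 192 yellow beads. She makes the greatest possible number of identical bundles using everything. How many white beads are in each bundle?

19

Number of bundles = gcd(912, 528, 192).
912 = 2^4 × 3 × 19
528 = 2^4 × 3 × 11
192 = 2^6 × 3
gcd(912, 528, 192) = 2^4 × 3 = 48.
white beads per bundle = 912 / 48 = 19.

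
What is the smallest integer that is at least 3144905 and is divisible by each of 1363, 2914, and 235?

3380240

The integer must be a common multiple of 1363, 2914, and 235, so a multiple of their LCM.
1363 = 29 × 47
2914 = 2 × 31 × 47
235 = 5 × 47
LCM(1363, 2914, 235) = 2 × 5 × 29 × 31 × 47 = 422530.
Smallest multiple of 422530 that is ≥ 3144905: ⌈3144905/422530⌉ × 422530 = 8 × 422530 = 3380240.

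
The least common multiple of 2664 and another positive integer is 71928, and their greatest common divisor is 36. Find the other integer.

972

gcd × lcm = product of the two integers, so the other integer is (36 × 71928) / 2664 = 972.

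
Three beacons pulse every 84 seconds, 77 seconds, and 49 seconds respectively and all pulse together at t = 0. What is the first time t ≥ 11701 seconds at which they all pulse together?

12936 seconds

Joint pulses occur at multiples of LCM(84, 77, 49).
84 = 2^2 × 3 × 7
77 = 7 × 11
49 = 7^2
LCM(84, 77, 49) = 2^2 × 3 × 7^2 × 11 = 6468.
Smallest multiple of 6468 that is ≥ 11701: ⌈11701/6468⌉ × 6468 = 2 × 6468 = 12936.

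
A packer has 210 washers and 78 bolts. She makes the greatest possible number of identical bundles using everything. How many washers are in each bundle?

Number of bundles = gcd(210, 78).
210 = 2 × 3 × 5 × 7
78 = 2 × 3 × 13
gcd(210, 78) = 2 × 3 = 6.
washers per bundle = 210 / 6 = 35.

35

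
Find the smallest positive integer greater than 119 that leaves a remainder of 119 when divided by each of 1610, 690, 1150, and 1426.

N − 119 must be a common multiple of 1610, 690, 1150, and 1426.
1610 = 2 × 5 × 7 × 23
690 = 2 × 3 × 5 × 23
1150 = 2 × 5^2 × 23
1426 = 2 × 23 × 31
LCM(1610, 690, 1150, 1426) = 2 × 3 × 5^2 × 7 × 23 × 31 = 748650.
Smallest N > 119 is LCM + 119 = 748650 + 119 = 748769.

748769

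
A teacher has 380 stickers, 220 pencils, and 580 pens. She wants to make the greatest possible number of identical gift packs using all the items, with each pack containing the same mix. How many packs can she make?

The pack count must divide each quantity, so the greatest is gcd(380, 220, 580).
380 = 2^2 × 5 × 19
220 = 2^2 × 5 × 11
580 = 2^2 × 5 × 29
gcd(380, 220, 580) = 2^2 × 5 = 20.

20 packs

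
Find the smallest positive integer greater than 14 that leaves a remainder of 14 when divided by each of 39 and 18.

248

N − 14 must be a common multiple of 39 and 18.
39 = 3 × 13
18 = 2 × 3^2
LCM(39, 18) = 2 × 3^2 × 13 = 234.
Smallest N > 14 is LCM + 14 = 234 + 14 = 248.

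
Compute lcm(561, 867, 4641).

867867

561 = 3 × 11 × 17
867 = 3 × 17^2
4641 = 3 × 7 × 13 × 17
LCM(561, 867, 4641) = 3 × 7 × 11 × 13 × 17^2 = 867867.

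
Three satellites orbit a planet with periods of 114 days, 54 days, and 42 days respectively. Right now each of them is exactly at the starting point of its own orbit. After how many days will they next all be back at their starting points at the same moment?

7182 days

They coincide at every common multiple of the periods; the first is the LCM.
114 = 2 × 3 × 19
54 = 2 × 3^3
42 = 2 × 3 × 7
LCM(114, 54, 42) = 2 × 3^3 × 7 × 19 = 7182.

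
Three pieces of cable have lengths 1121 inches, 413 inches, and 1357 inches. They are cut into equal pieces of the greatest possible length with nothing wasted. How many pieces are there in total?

Piece length = gcd(1121, 413, 1357).
1121 = 19 × 59
413 = 7 × 59
1357 = 23 × 59
gcd(1121, 413, 1357) = 59.
Total pieces = 1121/59 + 413/59 + 1357/59 = 19 + 7 + 23 = 49.

49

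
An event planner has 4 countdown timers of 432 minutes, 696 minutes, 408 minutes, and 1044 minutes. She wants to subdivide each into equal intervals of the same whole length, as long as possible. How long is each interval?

The interval must divide each timer length; the longest such is the gcd.
432 = 2^4 × 3^3
696 = 2^3 × 3 × 29
408 = 2^3 × 3 × 17
1044 = 2^2 × 3^2 × 29
gcd(432, 696, 408, 1044) = 2^2 × 3 = 12.

12 minutes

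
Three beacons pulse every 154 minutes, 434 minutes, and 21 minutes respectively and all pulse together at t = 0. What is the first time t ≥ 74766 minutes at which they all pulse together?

Joint pulses occur at multiples of LCM(154, 434, 21).
154 = 2 × 7 × 11
434 = 2 × 7 × 31
21 = 3 × 7
LCM(154, 434, 21) = 2 × 3 × 7 × 11 × 31 = 14322.
Smallest multiple of 14322 that is ≥ 74766: ⌈74766/14322⌉ × 14322 = 6 × 14322 = 85932.

85932 minutes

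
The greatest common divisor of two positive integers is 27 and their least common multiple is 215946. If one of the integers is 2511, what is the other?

2322

For two integers, gcd × lcm = product, so the other is (27 × 215946) / 2511 = 5830542 / 2511 = 2322.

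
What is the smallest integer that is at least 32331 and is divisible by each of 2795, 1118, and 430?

33540

The integer must be a common multiple of 2795, 1118, and 430, so a multiple of their LCM.
2795 = 5 × 13 × 43
1118 = 2 × 13 × 43
430 = 2 × 5 × 43
LCM(2795, 1118, 430) = 2 × 5 × 13 × 43 = 5590.
Smallest multiple of 5590 that is ≥ 32331: ⌈32331/5590⌉ × 5590 = 6 × 5590 = 33540.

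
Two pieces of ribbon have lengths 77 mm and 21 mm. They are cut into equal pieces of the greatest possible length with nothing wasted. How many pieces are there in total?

Piece length = gcd(77, 21).
77 = 7 × 11
21 = 3 × 7
gcd(77, 21) = 7.
Total pieces = 77/7 + 21/7 = 11 + 3 = 14.

14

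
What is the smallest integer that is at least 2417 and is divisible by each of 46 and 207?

2484

The integer must be a common multiple of 46 and 207, so a multiple of their LCM.
46 = 2 × 23
207 = 3^2 × 23
LCM(46, 207) = 2 × 3^2 × 23 = 414.
Smallest multiple of 414 that is ≥ 2417: ⌈2417/414⌉ × 414 = 6 × 414 = 2484.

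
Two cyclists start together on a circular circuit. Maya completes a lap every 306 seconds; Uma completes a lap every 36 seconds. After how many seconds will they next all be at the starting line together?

612 seconds

We need the least common multiple of the intervals.
306 = 2 × 3^2 × 17
36 = 2^2 × 3^2
LCM(306, 36) = 2^2 × 3^2 × 17 = 612.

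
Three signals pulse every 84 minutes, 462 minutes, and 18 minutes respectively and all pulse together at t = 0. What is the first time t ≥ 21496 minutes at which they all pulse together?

Joint pulses occur at multiples of LCM(84, 462, 18).
84 = 2^2 × 3 × 7
462 = 2 × 3 × 7 × 11
18 = 2 × 3^2
LCM(84, 462, 18) = 2^2 × 3^2 × 7 × 11 = 2772.
Smallest multiple of 2772 that is ≥ 21496: ⌈21496/2772⌉ × 2772 = 8 × 2772 = 22176.

22176 minutes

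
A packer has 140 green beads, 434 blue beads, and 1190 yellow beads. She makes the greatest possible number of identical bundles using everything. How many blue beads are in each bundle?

Number of bundles = gcd(140, 434, 1190).
140 = 2^2 × 5 × 7
434 = 2 × 7 × 31
1190 = 2 × 5 × 7 × 17
gcd(140, 434, 1190) = 2 × 7 = 14.
blue beads per bundle = 434 / 14 = 31.

31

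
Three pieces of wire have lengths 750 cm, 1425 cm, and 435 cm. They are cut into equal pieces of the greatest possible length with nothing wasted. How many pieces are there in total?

174

Piece length = gcd(750, 1425, 435).
750 = 2 × 3 × 5^3
1425 = 3 × 5^2 × 19
435 = 3 × 5 × 29
gcd(750, 1425, 435) = 3 × 5 = 15.
Total pieces = 750/15 + 1425/15 + 435/15 = 50 + 95 + 29 = 174.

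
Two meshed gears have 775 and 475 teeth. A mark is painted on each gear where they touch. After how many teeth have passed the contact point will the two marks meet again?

We need the least common multiple of the intervals.
775 = 5^2 × 31
475 = 5^2 × 19
LCM(775, 475) = 5^2 × 19 × 31 = 14725.

14725 teeth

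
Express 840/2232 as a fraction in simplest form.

35/93

840 = 2^3 × 3 × 5 × 7
2232 = 2^3 × 3^2 × 31
gcd(840, 2232) = 2^3 × 3 = 24.
Divide numerator and denominator by 24: 840/2232 = 35/93.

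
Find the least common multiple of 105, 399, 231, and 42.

105 = 3 × 5 × 7
399 = 3 × 7 × 19
231 = 3 × 7 × 11
42 = 2 × 3 × 7
LCM(105, 399, 231, 42) = 2 × 3 × 5 × 7 × 11 × 19 = 43890.

43890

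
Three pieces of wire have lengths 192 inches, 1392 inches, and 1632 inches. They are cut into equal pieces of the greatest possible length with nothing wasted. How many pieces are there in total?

67

Piece length = gcd(192, 1392, 1632).
192 = 2^6 × 3
1392 = 2^4 × 3 × 29
1632 = 2^5 × 3 × 17
gcd(192, 1392, 1632) = 2^4 × 3 = 48.
Total pieces = 192/48 + 1392/48 + 1632/48 = 4 + 29 + 34 = 67.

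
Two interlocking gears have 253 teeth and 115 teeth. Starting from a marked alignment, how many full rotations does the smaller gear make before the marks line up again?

11 rotations

All finish a whole number of cycles simultaneously at t = LCM of the periods.
253 = 11 × 23
115 = 5 × 23
LCM(253, 115) = 5 × 11 × 23 = 1265.
Rotations for period 115: 1265 / 115 = 11.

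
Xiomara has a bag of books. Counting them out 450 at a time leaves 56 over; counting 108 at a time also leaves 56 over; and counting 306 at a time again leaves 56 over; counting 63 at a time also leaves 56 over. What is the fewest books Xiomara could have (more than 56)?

321356

N − 56 must be a common multiple of 450, 108, 306, and 63.
450 = 2 × 3^2 × 5^2
108 = 2^2 × 3^3
306 = 2 × 3^2 × 17
63 = 3^2 × 7
LCM(450, 108, 306, 63) = 2^2 × 3^3 × 5^2 × 7 × 17 = 321300.
Smallest N > 56 is LCM + 56 = 321300 + 56 = 321356.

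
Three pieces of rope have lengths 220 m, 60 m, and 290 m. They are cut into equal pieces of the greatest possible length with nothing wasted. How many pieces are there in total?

57

Piece length = gcd(220, 60, 290).
220 = 2^2 × 5 × 11
60 = 2^2 × 3 × 5
290 = 2 × 5 × 29
gcd(220, 60, 290) = 2 × 5 = 10.
Total pieces = 220/10 + 60/10 + 290/10 = 22 + 6 + 29 = 57.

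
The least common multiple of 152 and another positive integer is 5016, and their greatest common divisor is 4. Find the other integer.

gcd × lcm = product of the two integers, so the other integer is (4 × 5016) / 152 = 132.

132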